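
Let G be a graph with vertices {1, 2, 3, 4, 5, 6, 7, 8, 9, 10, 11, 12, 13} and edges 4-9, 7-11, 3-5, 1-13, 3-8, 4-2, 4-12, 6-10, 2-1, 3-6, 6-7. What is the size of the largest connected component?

7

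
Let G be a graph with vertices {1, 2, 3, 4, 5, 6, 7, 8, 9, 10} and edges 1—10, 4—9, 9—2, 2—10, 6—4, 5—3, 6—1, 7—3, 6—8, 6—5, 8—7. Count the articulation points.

Removing 6 increases the component count from 1 to 2, so 6 is a cut vertex.
By contrast removing 9 leaves 1 component; it is not a cut vertex. No other vertex is a cut vertex either.

1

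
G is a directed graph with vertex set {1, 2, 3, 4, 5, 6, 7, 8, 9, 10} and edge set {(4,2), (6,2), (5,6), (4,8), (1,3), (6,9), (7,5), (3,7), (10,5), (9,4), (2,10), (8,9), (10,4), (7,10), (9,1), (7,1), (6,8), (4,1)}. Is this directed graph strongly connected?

From 8 we can reach every vertex (1, 2, 3, 4, 5, 6, 7, 8, 9, 10), and every vertex can reach 8 (1, 2, 3, 4, 5, 6, 7, 8, 9, 10). So the whole graph is one strongly connected component.

Yes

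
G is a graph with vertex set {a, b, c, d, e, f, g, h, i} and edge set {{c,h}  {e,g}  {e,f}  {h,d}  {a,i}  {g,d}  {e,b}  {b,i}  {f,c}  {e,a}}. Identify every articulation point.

Removing e increases the component count from 1 to 2, so e is a cut vertex.
By contrast removing f leaves 1 component; it is not a cut vertex. No other vertex is a cut vertex either.

e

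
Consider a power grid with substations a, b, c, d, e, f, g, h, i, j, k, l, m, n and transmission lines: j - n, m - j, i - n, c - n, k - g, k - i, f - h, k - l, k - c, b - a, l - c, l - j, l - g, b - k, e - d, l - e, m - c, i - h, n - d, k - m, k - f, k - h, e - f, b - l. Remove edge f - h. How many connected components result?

1

f and h are still connected via f-k-h, so the component count stays at 1.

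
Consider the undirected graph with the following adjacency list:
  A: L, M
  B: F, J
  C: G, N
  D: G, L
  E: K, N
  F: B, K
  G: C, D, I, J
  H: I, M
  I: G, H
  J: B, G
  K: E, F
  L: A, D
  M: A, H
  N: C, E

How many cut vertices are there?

1

Removing G increases the component count from 1 to 2, so G is a cut vertex.
By contrast removing N leaves 1 component; it is not a cut vertex. No other vertex is a cut vertex either.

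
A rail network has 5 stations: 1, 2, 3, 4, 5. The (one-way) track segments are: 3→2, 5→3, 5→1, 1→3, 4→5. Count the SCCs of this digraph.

5

{2} is an SCC by itself.
{4} is an SCC by itself.
{5} is an SCC by itself.
{1} is an SCC by itself.
{3} is an SCC by itself.
That gives 5 strongly connected components.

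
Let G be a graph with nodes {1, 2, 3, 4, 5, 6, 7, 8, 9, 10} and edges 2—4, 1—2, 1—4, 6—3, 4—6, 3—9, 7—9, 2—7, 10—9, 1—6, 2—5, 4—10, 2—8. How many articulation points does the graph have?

Removing 2 increases the component count from 1 to 3, so 2 is a cut vertex.
By contrast removing 9 leaves 1 component; it is not a cut vertex. No other vertex is a cut vertex either.

1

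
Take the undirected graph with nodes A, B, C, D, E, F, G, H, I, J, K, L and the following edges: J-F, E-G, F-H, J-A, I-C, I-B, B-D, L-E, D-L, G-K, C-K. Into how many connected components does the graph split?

2

Starting from A we can reach A, F, H, J. That is one component of size 4.
Starting from B we can reach B, C, D, E, G, I, K, L. That is one component of size 8.
Total: 2 components.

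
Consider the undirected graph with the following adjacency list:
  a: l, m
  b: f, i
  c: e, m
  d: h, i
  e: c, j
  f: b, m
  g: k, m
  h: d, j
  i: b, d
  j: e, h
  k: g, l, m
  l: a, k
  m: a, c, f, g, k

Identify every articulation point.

Removing m increases the component count from 1 to 2, so m is a cut vertex.
By contrast removing b leaves 1 component; it is not a cut vertex. No other vertex is a cut vertex either.

m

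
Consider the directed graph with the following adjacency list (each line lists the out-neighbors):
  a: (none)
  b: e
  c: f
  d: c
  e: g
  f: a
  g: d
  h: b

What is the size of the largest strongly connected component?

{a} is an SCC by itself.
{c} is an SCC by itself.
{b} is an SCC by itself.
{d} is an SCC by itself.
{e} is an SCC by itself.
(and 3 more singleton SCCs)
The largest has 1 vertex.

1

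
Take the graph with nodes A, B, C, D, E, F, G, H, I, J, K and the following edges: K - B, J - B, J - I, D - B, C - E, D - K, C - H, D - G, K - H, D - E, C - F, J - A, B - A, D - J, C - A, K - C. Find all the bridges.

The edges on the cycle D-K-C-E-D are not bridges since each lies on that cycle.
But removing I - J disconnects I from J; removing G - D disconnects G from D; removing C - F disconnects C from F — these are bridges.

C-F, D-G, I-J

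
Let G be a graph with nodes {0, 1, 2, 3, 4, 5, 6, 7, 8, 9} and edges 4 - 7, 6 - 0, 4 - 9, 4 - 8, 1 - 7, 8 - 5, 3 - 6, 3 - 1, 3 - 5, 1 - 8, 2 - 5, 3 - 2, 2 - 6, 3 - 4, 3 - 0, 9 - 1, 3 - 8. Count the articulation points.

0

Removing 9, for instance, still leaves 1 component. No single vertex removal increases the component count — the graph has no articulation points.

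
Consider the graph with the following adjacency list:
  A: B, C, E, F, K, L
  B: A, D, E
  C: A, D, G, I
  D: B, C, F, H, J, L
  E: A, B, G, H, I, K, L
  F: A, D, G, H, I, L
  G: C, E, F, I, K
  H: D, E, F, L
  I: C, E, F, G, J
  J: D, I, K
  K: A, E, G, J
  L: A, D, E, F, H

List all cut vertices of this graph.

Removing E, for instance, still leaves 1 component. No single vertex removal increases the component count — the graph has no articulation points.

none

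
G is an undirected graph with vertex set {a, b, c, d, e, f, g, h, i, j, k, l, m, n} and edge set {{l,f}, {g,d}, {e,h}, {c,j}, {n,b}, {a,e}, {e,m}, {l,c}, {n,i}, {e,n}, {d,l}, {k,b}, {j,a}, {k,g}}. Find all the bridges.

The edges on the cycle k-g-d-l-c-j-a-e-n-b-k are not bridges since each lies on that cycle.
But removing m - e disconnects m from e; removing n - i disconnects n from i; removing h - e disconnects h from e; removing l - f disconnects l from f — these are bridges.

e-h, e-m, f-l, i-n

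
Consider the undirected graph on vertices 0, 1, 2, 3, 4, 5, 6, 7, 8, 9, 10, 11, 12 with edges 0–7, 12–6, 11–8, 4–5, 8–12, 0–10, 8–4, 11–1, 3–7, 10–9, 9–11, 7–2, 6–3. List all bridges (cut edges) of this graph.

1-11, 2-7, 4-5, 4-8

The edges on the cycle 0-10-9-11-8-12-6-3-7-0 are not bridges since each lies on that cycle.
But removing 4–8 disconnects 4 from 8; removing 11–1 disconnects 11 from 1; removing 4–5 disconnects 4 from 5; removing 7–2 disconnects 7 from 2 — these are bridges.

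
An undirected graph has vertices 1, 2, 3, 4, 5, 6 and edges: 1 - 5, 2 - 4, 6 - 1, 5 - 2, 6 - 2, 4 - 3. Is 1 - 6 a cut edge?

After removing 1 - 6, the path 1-5-2-6 still connects them, so the edge is not a bridge.

No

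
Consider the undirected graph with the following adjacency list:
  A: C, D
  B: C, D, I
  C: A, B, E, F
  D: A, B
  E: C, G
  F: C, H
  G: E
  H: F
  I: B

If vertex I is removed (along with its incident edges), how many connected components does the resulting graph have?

1

With I gone, the remaining components are: {A, B, C, D, E, F, G, H}.
That is 1 component.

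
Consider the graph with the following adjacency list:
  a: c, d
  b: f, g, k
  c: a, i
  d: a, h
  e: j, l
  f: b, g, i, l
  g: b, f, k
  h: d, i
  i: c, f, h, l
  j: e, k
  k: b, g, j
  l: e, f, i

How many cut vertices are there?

1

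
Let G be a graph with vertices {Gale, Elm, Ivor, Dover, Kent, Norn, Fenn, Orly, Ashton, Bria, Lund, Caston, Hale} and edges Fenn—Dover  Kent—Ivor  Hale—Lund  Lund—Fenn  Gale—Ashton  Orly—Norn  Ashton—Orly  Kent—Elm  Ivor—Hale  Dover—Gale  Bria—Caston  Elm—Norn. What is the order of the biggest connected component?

11

Starting from Bria we can reach Bria, Caston. That is one component of size 2.
Starting from Elm we can reach Elm, Fenn, Gale, Hale, Ivor, Kent, Lund, Norn, Orly, Dover, Ashton. That is one component of size 11.
The largest has 11 vertices.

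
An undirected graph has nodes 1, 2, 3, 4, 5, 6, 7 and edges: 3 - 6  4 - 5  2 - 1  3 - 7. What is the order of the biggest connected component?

3

Starting from 4 we can reach 4, 5. That is one component of size 2.
Starting from 1 we can reach 1, 2. That is one component of size 2.
Starting from 3 we can reach 3, 6, 7. That is one component of size 3.
The largest has 3 vertices.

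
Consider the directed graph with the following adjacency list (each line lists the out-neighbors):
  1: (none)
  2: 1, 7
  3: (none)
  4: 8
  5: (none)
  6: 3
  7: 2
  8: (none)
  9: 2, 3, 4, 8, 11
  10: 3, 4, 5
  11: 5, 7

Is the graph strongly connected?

No

There is no directed path from 9 to 10, so the graph is not strongly connected.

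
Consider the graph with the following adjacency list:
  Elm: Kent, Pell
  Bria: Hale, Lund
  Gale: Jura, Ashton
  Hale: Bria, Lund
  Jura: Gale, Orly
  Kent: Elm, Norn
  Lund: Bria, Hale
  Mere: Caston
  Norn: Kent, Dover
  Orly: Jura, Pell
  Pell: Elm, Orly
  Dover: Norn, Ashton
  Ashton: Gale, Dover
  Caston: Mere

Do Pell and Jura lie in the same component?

Yes

From Pell we can reach Elm, Gale, Jura, Kent, Norn, Orly, Pell, Dover, Ashton, which includes Jura.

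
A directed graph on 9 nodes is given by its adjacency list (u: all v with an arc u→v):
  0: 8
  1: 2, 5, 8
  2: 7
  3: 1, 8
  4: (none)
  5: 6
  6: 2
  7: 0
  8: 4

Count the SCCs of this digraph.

{0} is an SCC by itself.
{1} is an SCC by itself.
{3} is an SCC by itself.
{4} is an SCC by itself.
{8} is an SCC by itself.
(and 4 more singleton SCCs)
That gives 9 strongly connected components.

9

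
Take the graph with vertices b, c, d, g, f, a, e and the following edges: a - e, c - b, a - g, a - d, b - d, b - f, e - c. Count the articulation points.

2

Removing a increases the component count from 1 to 2, so a is a cut vertex.
Removing b increases the component count from 1 to 2, so b is a cut vertex.
By contrast removing c leaves 1 component; it is not a cut vertex. No other vertex is a cut vertex either.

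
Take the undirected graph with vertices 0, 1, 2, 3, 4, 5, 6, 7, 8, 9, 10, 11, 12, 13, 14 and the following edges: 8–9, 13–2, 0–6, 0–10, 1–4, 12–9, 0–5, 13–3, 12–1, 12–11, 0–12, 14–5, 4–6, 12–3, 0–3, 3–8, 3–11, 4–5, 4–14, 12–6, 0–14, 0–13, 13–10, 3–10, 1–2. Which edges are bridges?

The edges on the cycle 0-12-1-4-5-14-0 are not bridges since each lies on that cycle.
Every edge lies on some cycle, so there are no bridges.

none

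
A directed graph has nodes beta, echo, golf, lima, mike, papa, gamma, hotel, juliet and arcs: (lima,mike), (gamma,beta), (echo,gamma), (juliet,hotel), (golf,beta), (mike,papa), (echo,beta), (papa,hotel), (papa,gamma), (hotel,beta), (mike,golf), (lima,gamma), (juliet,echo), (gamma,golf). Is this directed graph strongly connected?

No

There is no directed path from mike to lima, so the graph is not strongly connected.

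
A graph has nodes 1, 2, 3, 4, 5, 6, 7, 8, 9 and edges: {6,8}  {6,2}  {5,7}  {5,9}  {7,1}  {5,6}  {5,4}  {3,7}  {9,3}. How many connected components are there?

Starting from 1 we can reach 1, 2, 3, 4, 5, 6, 7, 8, 9. That is one component of size 9.
Total: 1 component.

1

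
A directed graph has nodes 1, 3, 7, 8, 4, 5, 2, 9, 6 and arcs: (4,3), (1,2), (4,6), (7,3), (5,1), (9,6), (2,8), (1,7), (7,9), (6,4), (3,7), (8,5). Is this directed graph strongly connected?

There is no directed path from 4 to 8, so the graph is not strongly connected.

No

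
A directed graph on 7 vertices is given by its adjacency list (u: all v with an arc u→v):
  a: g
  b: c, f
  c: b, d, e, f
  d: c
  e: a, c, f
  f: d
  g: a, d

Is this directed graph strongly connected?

Yes

From g we can reach every vertex (a, b, c, d, e, f, g), and every vertex can reach g (a, b, c, d, e, f, g). So the whole graph is one strongly connected component.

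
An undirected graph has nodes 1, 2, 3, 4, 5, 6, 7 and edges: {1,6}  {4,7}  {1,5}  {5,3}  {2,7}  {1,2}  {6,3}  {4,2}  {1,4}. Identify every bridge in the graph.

The edges on the cycle 1-4-7-2-1 are not bridges since each lies on that cycle.
Every edge lies on some cycle, so there are no bridges.

none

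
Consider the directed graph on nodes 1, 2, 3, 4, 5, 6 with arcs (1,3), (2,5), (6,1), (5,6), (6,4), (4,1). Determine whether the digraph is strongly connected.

There is no directed path from 1 to 4, so the graph is not strongly connected.

No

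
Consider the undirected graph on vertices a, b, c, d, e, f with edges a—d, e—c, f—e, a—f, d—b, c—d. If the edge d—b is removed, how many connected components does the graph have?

Before removal there is 1 component.
d—b is a bridge — removing it separates d's side from b's side.
After removal: 2 components.

2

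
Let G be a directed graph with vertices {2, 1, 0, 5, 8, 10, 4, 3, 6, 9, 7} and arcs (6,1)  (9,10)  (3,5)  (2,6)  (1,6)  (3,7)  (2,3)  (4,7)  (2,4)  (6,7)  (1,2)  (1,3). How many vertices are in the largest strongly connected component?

3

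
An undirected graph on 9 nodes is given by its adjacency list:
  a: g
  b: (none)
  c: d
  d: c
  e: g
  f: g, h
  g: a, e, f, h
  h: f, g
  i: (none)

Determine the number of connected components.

4

b is isolated — a component by itself.
i is isolated — a component by itself.
Starting from c we can reach c, d. That is one component of size 2.
Starting from a we can reach a, e, f, g, h. That is one component of size 5.
Total: 4 components.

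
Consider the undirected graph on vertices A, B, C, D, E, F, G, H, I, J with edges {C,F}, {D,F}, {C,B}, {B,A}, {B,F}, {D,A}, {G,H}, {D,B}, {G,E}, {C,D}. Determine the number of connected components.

I is isolated — a component by itself.
J is isolated — a component by itself.
Starting from E we can reach E, G, H. That is one component of size 3.
Starting from A we can reach A, B, C, D, F. That is one component of size 5.
Total: 4 components.

4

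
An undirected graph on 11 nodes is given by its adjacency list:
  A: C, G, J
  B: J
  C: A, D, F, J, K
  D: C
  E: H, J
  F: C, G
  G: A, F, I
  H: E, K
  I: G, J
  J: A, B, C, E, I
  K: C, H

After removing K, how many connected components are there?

1

With K gone, the remaining components are: {A, B, C, D, E, F, G, H, I, J}.
That is 1 component.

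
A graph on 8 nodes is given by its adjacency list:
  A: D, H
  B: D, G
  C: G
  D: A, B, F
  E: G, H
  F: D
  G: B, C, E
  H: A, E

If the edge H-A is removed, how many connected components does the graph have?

H and A are still connected via H-E-G-B-D-A, so the component count stays at 1.

1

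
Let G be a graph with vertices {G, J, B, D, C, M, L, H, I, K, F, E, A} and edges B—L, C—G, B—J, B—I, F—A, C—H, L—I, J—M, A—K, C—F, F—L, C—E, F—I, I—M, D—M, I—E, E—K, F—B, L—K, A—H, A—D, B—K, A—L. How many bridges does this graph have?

1

The edges on the cycle C-F-A-H-C are not bridges since each lies on that cycle.
But removing C—G disconnects C from G — this is a bridge.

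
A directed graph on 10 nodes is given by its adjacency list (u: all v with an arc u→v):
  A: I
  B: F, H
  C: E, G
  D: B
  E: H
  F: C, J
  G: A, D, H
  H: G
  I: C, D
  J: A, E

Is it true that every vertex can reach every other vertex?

Yes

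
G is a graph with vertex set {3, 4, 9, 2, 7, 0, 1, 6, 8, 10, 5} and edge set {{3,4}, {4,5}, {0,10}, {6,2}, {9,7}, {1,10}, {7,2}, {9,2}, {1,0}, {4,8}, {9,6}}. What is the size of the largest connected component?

4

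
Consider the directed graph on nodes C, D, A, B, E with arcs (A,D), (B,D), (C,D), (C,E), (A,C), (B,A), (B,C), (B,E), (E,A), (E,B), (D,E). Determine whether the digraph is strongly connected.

From A we can reach every vertex (A, B, C, D, E), and every vertex can reach A (A, B, C, D, E). So the whole graph is one strongly connected component.

Yes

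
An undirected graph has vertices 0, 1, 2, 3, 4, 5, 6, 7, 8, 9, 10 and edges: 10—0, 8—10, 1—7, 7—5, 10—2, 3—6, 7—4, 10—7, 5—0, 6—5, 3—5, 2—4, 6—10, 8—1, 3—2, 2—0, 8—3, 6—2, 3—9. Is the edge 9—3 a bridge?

Yes

Removing 9—3 leaves no path between 9 and 3: the component count goes from 1 to 2. So it is a bridge.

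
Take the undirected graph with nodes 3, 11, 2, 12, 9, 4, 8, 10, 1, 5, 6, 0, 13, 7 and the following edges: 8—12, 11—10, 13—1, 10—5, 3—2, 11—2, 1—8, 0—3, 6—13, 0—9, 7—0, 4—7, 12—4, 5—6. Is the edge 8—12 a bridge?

No

After removing 8—12, the path 8-1-13-6-5-10-11-2-3-0-7-4-12 still connects them, so the edge is not a bridge.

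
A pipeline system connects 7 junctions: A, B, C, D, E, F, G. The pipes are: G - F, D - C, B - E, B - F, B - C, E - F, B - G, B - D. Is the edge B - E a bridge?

After removing B - E, the path B-F-E still connects them, so the edge is not a bridge.

No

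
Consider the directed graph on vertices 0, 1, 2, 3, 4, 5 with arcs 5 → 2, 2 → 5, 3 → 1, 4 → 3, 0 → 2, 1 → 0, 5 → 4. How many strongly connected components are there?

1

{0, 1, 2, 3, 4, 5} are all mutually reachable — one SCC of size 6.
That gives 1 strongly connected component.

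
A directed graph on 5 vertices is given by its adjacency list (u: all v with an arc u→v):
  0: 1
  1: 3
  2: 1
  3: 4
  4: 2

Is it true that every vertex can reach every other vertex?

No

There is no directed path from 4 to 0, so the graph is not strongly connected.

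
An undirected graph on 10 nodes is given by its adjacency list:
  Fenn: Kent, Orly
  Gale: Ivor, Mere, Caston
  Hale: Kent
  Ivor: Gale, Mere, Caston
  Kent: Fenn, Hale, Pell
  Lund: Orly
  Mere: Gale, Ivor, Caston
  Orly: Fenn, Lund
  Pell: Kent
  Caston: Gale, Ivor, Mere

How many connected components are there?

Starting from Gale we can reach Gale, Ivor, Mere, Caston. That is one component of size 4.
Starting from Fenn we can reach Fenn, Hale, Kent, Lund, Orly, Pell. That is one component of size 6.
Total: 2 components.

2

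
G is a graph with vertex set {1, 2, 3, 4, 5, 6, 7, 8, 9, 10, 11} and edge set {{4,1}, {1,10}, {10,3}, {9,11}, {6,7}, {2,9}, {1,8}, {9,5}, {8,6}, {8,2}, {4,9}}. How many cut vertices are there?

5

Removing 1 increases the component count from 1 to 2, so 1 is a cut vertex.
Removing 6 increases the component count from 1 to 2, so 6 is a cut vertex.
Removing 8 increases the component count from 1 to 2, so 8 is a cut vertex.
Likewise 9, 10 are cut vertices.
By contrast removing 2 leaves 1 component; it is not a cut vertex. No other vertex is a cut vertex either.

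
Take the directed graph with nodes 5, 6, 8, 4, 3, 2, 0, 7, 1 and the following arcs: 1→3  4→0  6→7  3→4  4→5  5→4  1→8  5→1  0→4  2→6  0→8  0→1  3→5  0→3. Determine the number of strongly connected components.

{0, 1, 3, 4, 5} are all mutually reachable — one SCC of size 5.
{7} is an SCC by itself.
{2} is an SCC by itself.
{6} is an SCC by itself.
{8} is an SCC by itself.
That gives 5 strongly connected components.

5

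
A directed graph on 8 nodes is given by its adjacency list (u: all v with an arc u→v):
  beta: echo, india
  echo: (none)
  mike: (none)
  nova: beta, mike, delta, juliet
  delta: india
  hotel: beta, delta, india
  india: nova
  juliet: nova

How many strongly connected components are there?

{beta, nova, delta, india, juliet} are all mutually reachable — one SCC of size 5.
{mike} is an SCC by itself.
{hotel} is an SCC by itself.
{echo} is an SCC by itself.
That gives 4 strongly connected components.

4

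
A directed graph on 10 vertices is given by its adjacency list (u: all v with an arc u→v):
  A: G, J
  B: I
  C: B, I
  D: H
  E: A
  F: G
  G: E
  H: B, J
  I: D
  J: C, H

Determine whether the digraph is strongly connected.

No

There is no directed path from G to F, so the graph is not strongly connected.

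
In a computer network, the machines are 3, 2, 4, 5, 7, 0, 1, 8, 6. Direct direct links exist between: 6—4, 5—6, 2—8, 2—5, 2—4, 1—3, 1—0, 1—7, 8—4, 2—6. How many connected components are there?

2

Starting from 0 we can reach 0, 1, 3, 7. That is one component of size 4.
Starting from 2 we can reach 2, 4, 5, 6, 8. That is one component of size 5.
Total: 2 components.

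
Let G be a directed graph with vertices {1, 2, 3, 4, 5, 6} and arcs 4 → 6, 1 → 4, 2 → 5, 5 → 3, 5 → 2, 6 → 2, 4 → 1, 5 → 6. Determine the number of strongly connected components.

{2, 5, 6} are all mutually reachable — one SCC of size 3.
{1, 4} are all mutually reachable — one SCC of size 2.
{3} is an SCC by itself.
That gives 3 strongly connected components.

3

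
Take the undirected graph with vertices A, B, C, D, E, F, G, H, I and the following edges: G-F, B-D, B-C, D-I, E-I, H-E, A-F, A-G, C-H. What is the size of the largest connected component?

6

Starting from A we can reach A, F, G. That is one component of size 3.
Starting from B we can reach B, C, D, E, H, I. That is one component of size 6.
The largest has 6 vertices.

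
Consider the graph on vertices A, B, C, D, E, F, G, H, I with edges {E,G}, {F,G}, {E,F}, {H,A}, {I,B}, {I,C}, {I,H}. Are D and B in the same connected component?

The component containing D is {D}, and B is not in it.

No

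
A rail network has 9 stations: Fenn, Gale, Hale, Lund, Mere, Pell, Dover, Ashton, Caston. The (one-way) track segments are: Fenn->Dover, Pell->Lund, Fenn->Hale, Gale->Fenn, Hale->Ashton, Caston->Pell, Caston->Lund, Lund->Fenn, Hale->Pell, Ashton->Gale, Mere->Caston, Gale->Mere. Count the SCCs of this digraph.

2

{Fenn, Gale, Hale, Lund, Mere, Pell, Ashton, Caston} are all mutually reachable — one SCC of size 8.
{Dover} is an SCC by itself.
That gives 2 strongly connected components.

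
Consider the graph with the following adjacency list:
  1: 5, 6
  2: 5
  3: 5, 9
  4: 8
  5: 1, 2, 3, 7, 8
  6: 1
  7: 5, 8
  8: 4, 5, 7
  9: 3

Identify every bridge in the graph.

The edges on the cycle 5-8-7-5 are not bridges since each lies on that cycle.
But removing 3-9 disconnects 3 from 9; removing 5-2 disconnects 5 from 2; removing 5-3 disconnects 5 from 3; removing 6-1 disconnects 6 from 1 — these are bridges.
In total 6 edges are bridges.

1-5, 1-6, 2-5, 3-5, 3-9, 4-8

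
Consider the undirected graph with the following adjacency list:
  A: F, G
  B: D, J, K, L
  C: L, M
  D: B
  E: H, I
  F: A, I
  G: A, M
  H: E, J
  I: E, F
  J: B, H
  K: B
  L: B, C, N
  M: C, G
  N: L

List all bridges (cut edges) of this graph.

B-D, B-K, L-N

The edges on the cycle G-M-C-L-B-J-H-E-I-F-A-G are not bridges since each lies on that cycle.
But removing L-N disconnects L from N; removing D-B disconnects D from B; removing B-K disconnects B from K — these are bridges.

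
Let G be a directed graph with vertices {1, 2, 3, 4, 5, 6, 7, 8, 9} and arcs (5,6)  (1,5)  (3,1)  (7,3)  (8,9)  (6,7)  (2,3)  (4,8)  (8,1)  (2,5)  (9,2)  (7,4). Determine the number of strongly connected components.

{1, 2, 3, 4, 5, 6, 7, 8, 9} are all mutually reachable — one SCC of size 9.
That gives 1 strongly connected component.

1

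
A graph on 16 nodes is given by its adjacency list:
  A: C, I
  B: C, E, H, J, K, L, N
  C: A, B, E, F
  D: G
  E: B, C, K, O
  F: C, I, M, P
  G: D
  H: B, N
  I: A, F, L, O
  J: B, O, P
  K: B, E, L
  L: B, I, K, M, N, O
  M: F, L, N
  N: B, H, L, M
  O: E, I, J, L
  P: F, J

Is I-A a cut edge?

No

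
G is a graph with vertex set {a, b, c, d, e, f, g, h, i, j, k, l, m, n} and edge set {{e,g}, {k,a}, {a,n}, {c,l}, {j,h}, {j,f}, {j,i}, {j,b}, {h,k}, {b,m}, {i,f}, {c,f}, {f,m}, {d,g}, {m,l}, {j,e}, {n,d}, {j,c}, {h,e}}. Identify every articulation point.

j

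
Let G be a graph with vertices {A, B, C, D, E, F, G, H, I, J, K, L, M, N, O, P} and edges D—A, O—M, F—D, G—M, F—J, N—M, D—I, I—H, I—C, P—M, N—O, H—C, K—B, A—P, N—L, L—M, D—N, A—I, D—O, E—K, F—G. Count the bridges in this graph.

The edges on the cycle D-A-P-M-O-D are not bridges since each lies on that cycle.
But removing E—K disconnects E from K; removing K—B disconnects K from B; removing J—F disconnects J from F — these are bridges.
That makes 3 bridges.

3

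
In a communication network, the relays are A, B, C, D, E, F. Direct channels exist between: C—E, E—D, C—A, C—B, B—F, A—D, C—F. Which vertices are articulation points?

Removing C increases the component count from 1 to 2, so C is a cut vertex.
By contrast removing A leaves 1 component; it is not a cut vertex. No other vertex is a cut vertex either.

C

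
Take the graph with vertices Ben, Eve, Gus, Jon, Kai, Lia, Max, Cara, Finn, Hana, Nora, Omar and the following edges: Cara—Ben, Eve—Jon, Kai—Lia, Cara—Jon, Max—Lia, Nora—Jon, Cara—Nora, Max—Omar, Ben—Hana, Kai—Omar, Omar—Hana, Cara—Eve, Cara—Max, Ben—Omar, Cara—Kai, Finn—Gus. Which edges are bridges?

The edges on the cycle Cara-Eve-Jon-Cara are not bridges since each lies on that cycle.
But removing Finn—Gus disconnects Finn from Gus — this is a bridge.

Finn-Gus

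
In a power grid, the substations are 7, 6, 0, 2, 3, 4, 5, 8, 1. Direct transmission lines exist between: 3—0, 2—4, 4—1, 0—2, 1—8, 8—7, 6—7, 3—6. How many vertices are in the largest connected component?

8

5 is isolated — a component by itself.
Starting from 0 we can reach 0, 1, 2, 3, 4, 6, 7, 8. That is one component of size 8.
The largest has 8 vertices.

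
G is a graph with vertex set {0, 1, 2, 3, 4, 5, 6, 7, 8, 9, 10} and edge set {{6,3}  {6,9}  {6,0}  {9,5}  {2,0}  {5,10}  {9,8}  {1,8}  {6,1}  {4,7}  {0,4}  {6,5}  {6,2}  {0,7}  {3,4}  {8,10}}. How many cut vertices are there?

1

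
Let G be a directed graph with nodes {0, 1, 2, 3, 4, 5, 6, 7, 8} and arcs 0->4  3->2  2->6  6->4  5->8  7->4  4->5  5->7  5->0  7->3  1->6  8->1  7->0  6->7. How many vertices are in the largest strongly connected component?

9

{0, 1, 2, 3, 4, 5, 6, 7, 8} are all mutually reachable — one SCC of size 9.
The largest has 9 vertices.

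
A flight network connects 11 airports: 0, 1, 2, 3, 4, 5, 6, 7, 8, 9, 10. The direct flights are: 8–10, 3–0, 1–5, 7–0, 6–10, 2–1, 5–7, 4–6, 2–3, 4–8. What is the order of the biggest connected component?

9 is isolated — a component by itself.
Starting from 4 we can reach 4, 6, 8, 10. That is one component of size 4.
Starting from 0 we can reach 0, 1, 2, 3, 5, 7. That is one component of size 6.
The largest has 6 vertices.

6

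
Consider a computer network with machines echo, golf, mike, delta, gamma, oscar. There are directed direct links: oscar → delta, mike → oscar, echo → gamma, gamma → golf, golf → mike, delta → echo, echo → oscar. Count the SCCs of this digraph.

{echo, golf, mike, delta, gamma, oscar} are all mutually reachable — one SCC of size 6.
That gives 1 strongly connected component.

1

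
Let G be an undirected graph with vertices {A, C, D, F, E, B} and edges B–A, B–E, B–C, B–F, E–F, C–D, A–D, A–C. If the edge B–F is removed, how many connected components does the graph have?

1

B and F are still connected via B-E-F, so the component count stays at 1.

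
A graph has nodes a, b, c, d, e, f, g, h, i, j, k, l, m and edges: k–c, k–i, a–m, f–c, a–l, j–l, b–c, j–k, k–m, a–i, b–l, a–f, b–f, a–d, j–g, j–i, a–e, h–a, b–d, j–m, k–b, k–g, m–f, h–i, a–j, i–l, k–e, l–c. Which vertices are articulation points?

Removing e, for instance, still leaves 1 component. No single vertex removal increases the component count — the graph has no articulation points.

none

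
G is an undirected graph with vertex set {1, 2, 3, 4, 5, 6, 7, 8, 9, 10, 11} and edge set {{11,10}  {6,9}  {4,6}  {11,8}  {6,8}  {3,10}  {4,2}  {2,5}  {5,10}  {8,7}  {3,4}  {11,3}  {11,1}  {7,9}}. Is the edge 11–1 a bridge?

Yes

Removing 11–1 leaves no path between 11 and 1: the component count goes from 1 to 2. So it is a bridge.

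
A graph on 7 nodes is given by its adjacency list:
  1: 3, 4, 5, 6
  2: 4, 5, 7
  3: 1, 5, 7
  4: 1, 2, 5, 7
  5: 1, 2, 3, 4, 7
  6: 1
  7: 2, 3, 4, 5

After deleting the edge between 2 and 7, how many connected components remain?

2 and 7 are still connected via 2-4-7, so the component count stays at 1.

1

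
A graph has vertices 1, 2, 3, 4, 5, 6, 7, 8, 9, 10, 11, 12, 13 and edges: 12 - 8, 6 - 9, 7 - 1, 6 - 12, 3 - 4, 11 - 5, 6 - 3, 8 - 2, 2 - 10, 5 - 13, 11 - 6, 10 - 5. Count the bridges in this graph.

5

The edges on the cycle 11-6-12-8-2-10-5-11 are not bridges since each lies on that cycle.
But removing 6 - 9 disconnects 6 from 9; removing 6 - 3 disconnects 6 from 3; removing 7 - 1 disconnects 7 from 1; removing 4 - 3 disconnects 4 from 3 — these are bridges.
In total 5 edges are bridges.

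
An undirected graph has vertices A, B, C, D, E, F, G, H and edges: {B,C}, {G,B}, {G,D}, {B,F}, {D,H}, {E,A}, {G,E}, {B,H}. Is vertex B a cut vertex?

Deleting B raises the number of components from 1 to 3, so B is a cut vertex.

Yes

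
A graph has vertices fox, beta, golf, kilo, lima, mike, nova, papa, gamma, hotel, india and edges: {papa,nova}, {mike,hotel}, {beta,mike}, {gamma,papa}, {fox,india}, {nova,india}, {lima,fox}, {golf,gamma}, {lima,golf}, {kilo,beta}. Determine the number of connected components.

2

Starting from beta we can reach beta, kilo, mike, hotel. That is one component of size 4.
Starting from fox we can reach fox, golf, lima, nova, papa, gamma, india. That is one component of size 7.
Total: 2 components.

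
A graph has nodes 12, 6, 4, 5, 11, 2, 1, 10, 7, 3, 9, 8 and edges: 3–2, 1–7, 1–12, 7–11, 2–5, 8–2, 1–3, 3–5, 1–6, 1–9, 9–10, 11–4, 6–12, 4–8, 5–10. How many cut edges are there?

0

The edges on the cycle 1-6-12-1 are not bridges since each lies on that cycle.
Every edge lies on some cycle, so there are no bridges.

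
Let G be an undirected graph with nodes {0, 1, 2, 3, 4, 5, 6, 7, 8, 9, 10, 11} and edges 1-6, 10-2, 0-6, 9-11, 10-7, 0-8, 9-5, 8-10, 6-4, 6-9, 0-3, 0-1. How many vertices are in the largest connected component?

Starting from 0 we can reach 0, 1, 2, 3, 4, 5, 6, 7, 8, 9, 10, 11. That is one component of size 12.
The largest has 12 vertices.

12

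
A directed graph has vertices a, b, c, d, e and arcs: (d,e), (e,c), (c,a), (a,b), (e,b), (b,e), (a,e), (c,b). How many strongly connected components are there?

2

{a, b, c, e} are all mutually reachable — one SCC of size 4.
{d} is an SCC by itself.
That gives 2 strongly connected components.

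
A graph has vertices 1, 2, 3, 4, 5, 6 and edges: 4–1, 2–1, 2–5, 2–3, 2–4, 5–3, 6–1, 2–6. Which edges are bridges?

none

The edges on the cycle 2-5-3-2 are not bridges since each lies on that cycle.
Every edge lies on some cycle, so there are no bridges.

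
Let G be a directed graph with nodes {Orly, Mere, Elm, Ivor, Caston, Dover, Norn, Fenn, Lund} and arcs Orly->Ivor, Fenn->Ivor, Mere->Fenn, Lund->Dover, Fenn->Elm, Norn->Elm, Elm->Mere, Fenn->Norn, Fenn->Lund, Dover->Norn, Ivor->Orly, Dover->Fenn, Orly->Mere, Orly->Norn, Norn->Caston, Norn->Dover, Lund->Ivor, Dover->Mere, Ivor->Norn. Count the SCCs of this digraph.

{Elm, Fenn, Ivor, Lund, Mere, Norn, Orly, Dover} are all mutually reachable — one SCC of size 8.
{Caston} is an SCC by itself.
That gives 2 strongly connected components.

2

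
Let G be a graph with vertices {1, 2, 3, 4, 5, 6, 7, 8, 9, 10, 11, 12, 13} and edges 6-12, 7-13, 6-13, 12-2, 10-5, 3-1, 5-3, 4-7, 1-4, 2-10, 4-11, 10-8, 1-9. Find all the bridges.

1-9, 10-8, 11-4

The edges on the cycle 6-12-2-10-5-3-1-4-7-13-6 are not bridges since each lies on that cycle.
But removing 11-4 disconnects 11 from 4; removing 8-10 disconnects 8 from 10; removing 9-1 disconnects 9 from 1 — these are bridges.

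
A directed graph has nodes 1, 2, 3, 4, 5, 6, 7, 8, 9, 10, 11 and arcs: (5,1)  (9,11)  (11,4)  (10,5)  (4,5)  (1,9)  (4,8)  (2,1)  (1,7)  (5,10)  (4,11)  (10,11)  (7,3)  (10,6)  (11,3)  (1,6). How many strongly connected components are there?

6

{1, 4, 5, 9, 10, 11} are all mutually reachable — one SCC of size 6.
{8} is an SCC by itself.
{3} is an SCC by itself.
{6} is an SCC by itself.
{7} is an SCC by itself.
(and 1 more singleton SCC)
That gives 6 strongly connected components.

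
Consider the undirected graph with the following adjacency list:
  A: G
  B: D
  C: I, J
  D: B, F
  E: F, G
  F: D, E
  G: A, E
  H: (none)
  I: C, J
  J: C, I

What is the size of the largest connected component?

H is isolated — a component by itself.
Starting from C we can reach C, I, J. That is one component of size 3.
Starting from A we can reach A, B, D, E, F, G. That is one component of size 6.
The largest has 6 vertices.

6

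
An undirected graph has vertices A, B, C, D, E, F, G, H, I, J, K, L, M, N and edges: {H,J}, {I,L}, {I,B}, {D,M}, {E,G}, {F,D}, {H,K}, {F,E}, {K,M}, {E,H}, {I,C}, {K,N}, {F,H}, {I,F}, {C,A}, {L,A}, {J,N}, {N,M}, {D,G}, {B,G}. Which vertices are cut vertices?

Removing I increases the component count from 1 to 2, so I is a cut vertex.
By contrast removing F leaves 1 component; it is not a cut vertex. No other vertex is a cut vertex either.

I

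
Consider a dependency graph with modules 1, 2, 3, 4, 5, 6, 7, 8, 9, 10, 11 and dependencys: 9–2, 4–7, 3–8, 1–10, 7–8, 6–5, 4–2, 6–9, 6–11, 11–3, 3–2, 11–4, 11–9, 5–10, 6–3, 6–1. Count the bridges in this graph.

0

The edges on the cycle 6-11-9-6 are not bridges since each lies on that cycle.
Every edge lies on some cycle, so there are no bridges.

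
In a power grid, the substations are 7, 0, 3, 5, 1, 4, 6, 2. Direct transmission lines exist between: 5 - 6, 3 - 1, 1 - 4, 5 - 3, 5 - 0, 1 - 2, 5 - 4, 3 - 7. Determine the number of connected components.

Starting from 0 we can reach 0, 1, 2, 3, 4, 5, 6, 7. That is one component of size 8.
Total: 1 component.

1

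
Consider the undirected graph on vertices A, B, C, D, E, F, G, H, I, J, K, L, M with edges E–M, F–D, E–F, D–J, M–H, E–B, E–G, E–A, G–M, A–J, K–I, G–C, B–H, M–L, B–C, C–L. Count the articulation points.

Removing E increases the component count from 2 to 3, so E is a cut vertex.
By contrast removing C leaves 2 components; it is not a cut vertex. No other vertex is a cut vertex either.

1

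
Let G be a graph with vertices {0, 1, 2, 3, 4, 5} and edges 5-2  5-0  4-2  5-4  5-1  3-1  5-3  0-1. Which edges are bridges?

none

The edges on the cycle 5-4-2-5 are not bridges since each lies on that cycle.
Every edge lies on some cycle, so there are no bridges.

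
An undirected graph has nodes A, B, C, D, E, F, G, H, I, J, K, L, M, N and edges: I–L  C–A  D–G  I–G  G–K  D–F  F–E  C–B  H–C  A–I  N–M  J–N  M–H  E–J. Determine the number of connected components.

Starting from A we can reach A, B, C, D, E, F, G, H, I, J, K, L, M, N. That is one component of size 14.
Total: 1 component.

1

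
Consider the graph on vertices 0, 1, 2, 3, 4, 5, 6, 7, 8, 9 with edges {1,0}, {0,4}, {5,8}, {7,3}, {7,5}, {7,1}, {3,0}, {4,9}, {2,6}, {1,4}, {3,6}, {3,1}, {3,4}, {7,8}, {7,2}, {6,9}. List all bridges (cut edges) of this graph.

The edges on the cycle 7-5-8-7 are not bridges since each lies on that cycle.
Every edge lies on some cycle, so there are no bridges.

none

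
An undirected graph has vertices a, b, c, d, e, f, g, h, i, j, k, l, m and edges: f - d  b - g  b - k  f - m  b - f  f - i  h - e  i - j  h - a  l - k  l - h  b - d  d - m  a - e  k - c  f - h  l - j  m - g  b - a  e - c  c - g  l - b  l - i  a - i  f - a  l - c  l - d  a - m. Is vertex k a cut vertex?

Deleting k leaves 1 component (was 1) (its neighbors b, c, l remain connected to each other), so k is not a cut vertex.

No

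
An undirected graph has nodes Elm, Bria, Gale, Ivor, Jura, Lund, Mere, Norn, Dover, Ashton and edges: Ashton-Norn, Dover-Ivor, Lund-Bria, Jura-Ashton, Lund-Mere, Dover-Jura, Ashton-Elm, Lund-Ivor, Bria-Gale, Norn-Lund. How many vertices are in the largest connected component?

10

Starting from Elm we can reach Elm, Bria, Gale, Ivor, Jura, Lund, Mere, Norn, Dover, Ashton. That is one component of size 10.
The largest has 10 vertices.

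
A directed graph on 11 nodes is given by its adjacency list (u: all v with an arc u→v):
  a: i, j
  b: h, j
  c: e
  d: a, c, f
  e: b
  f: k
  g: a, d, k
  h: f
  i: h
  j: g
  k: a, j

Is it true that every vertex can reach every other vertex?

From b we can reach every vertex (a, b, c, d, e, f, g, h, i, j, k), and every vertex can reach b (a, b, c, d, e, f, g, h, i, j, k). So the whole graph is one strongly connected component.

Yes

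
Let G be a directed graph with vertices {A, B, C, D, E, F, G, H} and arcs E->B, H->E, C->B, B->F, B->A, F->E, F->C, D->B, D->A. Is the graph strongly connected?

No

There is no directed path from G to H, so the graph is not strongly connected.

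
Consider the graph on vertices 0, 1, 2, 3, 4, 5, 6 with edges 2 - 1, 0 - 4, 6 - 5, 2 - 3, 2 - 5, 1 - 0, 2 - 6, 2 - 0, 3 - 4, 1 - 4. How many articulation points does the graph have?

Removing 2 increases the component count from 1 to 2, so 2 is a cut vertex.
By contrast removing 4 leaves 1 component; it is not a cut vertex. No other vertex is a cut vertex either.

1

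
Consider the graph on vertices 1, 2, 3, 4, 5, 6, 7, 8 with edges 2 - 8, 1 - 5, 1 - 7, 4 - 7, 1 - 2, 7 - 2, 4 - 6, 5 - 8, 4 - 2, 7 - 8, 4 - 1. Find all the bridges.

4-6

The edges on the cycle 4-1-5-8-7-4 are not bridges since each lies on that cycle.
But removing 4 - 6 disconnects 4 from 6 — this is a bridge.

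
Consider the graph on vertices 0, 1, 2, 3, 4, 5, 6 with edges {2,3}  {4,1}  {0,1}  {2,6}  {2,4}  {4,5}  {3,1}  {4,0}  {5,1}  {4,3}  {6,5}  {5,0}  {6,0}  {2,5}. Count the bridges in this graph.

The edges on the cycle 2-4-1-0-5-2 are not bridges since each lies on that cycle.
Every edge lies on some cycle, so there are no bridges.

0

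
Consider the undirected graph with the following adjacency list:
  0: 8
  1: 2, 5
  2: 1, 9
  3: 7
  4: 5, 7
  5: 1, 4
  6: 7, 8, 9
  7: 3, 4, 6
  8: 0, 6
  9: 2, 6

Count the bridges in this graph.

3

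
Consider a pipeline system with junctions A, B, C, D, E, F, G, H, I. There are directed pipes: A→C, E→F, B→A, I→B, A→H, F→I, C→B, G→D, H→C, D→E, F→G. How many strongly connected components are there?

{A, B, C, H} are all mutually reachable — one SCC of size 4.
{D, E, F, G} are all mutually reachable — one SCC of size 4.
{I} is an SCC by itself.
That gives 3 strongly connected components.

3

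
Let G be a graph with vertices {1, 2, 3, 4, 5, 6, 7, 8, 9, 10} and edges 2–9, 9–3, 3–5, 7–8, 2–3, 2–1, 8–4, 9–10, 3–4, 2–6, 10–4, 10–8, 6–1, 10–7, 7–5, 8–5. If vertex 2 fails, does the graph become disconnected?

Deleting 2 raises the number of components from 1 to 2, so 2 is a cut vertex.

Yes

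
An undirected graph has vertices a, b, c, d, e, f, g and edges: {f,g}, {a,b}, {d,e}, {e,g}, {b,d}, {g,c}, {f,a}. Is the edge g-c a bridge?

Yes

Removing g-c leaves no path between g and c: the component count goes from 1 to 2. So it is a bridge.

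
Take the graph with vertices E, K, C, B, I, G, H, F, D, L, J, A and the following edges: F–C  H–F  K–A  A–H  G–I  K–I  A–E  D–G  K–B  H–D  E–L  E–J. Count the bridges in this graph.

6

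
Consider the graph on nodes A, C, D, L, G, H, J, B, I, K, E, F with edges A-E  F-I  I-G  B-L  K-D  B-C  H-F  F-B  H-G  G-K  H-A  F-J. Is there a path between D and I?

Yes

From D we can reach A, B, C, D, E, F, G, H, I, J, K, L, which includes I.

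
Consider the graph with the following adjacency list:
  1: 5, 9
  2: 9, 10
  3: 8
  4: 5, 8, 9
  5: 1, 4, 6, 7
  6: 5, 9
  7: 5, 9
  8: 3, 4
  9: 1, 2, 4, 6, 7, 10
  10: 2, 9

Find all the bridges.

3-8, 4-8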